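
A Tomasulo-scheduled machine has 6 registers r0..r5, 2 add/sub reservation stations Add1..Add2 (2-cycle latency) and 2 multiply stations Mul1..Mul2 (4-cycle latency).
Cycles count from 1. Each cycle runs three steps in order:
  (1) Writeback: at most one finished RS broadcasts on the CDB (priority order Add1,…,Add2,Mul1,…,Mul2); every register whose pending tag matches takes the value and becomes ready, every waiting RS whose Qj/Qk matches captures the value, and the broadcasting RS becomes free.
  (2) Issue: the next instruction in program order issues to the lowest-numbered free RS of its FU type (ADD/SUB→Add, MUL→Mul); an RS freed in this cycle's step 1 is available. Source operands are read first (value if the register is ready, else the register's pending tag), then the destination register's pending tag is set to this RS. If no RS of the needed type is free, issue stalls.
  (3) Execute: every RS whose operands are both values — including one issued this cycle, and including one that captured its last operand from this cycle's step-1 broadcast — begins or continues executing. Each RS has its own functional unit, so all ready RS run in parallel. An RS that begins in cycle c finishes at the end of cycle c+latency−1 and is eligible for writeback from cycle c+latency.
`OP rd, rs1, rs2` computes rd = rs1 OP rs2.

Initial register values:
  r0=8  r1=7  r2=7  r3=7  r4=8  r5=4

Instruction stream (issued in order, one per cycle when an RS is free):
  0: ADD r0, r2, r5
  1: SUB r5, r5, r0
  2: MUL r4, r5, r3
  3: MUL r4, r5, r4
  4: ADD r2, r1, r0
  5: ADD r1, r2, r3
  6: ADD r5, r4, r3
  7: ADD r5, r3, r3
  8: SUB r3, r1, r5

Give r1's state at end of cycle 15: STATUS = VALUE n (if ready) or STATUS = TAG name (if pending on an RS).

  c1: issue ADD r0<-Add1  regs: r0:Add1,r1:7,r2:7,r3:7,r4:8,r5:4
  c2: issue SUB r5<-Add2  regs: r0:Add1,r1:7,r2:7,r3:7,r4:8,r5:Add2
  c3: CDB Add1=11; issue MUL r4<-Mul1  regs: r0:11,r1:7,r2:7,r3:7,r4:Mul1,r5:Add2
  c4: issue MUL r4<-Mul2  regs: r0:11,r1:7,r2:7,r3:7,r4:Mul2,r5:Add2
  c5: CDB Add2=-7; issue ADD r2<-Add1  regs: r0:11,r1:7,r2:Add1,r3:7,r4:Mul2,r5:-7
  c6: issue ADD r1<-Add2  regs: r0:11,r1:Add2,r2:Add1,r3:7,r4:Mul2,r5:-7
  c7: CDB Add1=18; issue ADD r5<-Add1  regs: r0:11,r1:Add2,r2:18,r3:7,r4:Mul2,r5:Add1
  c8: stall  regs: r0:11,r1:Add2,r2:18,r3:7,r4:Mul2,r5:Add1
  c9: CDB Add2=25; issue ADD r5<-Add2  regs: r0:11,r1:25,r2:18,r3:7,r4:Mul2,r5:Add2
  c10: CDB Mul1=-49; stall  regs: r0:11,r1:25,r2:18,r3:7,r4:Mul2,r5:Add2
  c11: CDB Add2=14; issue SUB r3<-Add2  regs: r0:11,r1:25,r2:18,r3:Add2,r4:Mul2,r5:14
  c12: -  regs: r0:11,r1:25,r2:18,r3:Add2,r4:Mul2,r5:14
  c13: CDB Add2=11  regs: r0:11,r1:25,r2:18,r3:11,r4:Mul2,r5:14
  c14: CDB Mul2=343  regs: r0:11,r1:25,r2:18,r3:11,r4:343,r5:14
  c15: -  regs: r0:11,r1:25,r2:18,r3:11,r4:343,r5:14

STATUS = VALUE 25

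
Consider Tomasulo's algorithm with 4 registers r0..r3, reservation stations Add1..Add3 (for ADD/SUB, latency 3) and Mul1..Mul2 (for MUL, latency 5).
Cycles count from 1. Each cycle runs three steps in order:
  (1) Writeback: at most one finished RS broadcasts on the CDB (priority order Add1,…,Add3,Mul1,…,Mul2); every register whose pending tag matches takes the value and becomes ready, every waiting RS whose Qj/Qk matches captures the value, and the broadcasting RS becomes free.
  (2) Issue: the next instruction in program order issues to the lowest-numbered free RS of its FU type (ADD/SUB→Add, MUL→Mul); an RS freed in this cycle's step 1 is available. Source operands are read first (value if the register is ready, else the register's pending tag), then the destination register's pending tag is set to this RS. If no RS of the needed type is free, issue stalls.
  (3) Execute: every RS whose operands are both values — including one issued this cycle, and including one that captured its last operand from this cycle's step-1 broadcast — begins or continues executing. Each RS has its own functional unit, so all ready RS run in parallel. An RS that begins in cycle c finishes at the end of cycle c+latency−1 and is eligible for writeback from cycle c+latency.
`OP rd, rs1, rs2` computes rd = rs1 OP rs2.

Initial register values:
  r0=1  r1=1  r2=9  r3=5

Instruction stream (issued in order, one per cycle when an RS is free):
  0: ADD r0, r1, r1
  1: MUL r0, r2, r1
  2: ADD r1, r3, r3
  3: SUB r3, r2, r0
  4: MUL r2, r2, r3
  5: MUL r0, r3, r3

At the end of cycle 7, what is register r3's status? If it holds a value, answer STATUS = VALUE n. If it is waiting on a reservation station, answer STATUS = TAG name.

STATUS = TAG Add1

c1: issue ADD r0<-Add1 | r0:Add1,r1:1,r2:9,r3:5
c2: issue MUL r0<-Mul1 | r0:Mul1,r1:1,r2:9,r3:5
c3: issue ADD r1<-Add2 | r0:Mul1,r1:Add2,r2:9,r3:5
c4: CDB Add1=2; issue SUB r3<-Add1 | r0:Mul1,r1:Add2,r2:9,r3:Add1
c5: issue MUL r2<-Mul2 | r0:Mul1,r1:Add2,r2:Mul2,r3:Add1
c6: CDB Add2=10; stall | r0:Mul1,r1:10,r2:Mul2,r3:Add1
c7: CDB Mul1=9; issue MUL r0<-Mul1 | r0:Mul1,r1:10,r2:Mul2,r3:Add1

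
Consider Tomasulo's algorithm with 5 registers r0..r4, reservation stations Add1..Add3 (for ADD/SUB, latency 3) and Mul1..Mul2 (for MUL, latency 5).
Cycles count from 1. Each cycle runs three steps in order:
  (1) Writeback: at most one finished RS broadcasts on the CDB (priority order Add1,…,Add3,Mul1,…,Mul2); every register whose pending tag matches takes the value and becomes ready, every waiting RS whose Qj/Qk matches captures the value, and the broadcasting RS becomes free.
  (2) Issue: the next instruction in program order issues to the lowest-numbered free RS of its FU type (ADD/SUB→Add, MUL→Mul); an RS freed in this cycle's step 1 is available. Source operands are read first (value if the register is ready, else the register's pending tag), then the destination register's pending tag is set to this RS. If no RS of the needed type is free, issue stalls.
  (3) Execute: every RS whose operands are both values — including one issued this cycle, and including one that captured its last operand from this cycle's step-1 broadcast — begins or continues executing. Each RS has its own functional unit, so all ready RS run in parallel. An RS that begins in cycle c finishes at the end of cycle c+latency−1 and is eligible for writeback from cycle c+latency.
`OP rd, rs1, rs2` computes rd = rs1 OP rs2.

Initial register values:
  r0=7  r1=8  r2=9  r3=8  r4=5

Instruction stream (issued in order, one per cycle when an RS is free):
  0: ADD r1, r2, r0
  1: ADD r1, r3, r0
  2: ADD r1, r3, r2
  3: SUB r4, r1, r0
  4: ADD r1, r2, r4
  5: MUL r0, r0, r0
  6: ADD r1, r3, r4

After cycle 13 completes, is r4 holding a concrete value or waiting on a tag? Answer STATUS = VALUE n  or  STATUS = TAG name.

STATUS = VALUE 10

  c1: issue ADD r1<-Add1  regs: r0:7,r1:Add1,r2:9,r3:8,r4:5
  c2: issue ADD r1<-Add2  regs: r0:7,r1:Add2,r2:9,r3:8,r4:5
  c3: issue ADD r1<-Add3  regs: r0:7,r1:Add3,r2:9,r3:8,r4:5
  c4: CDB Add1=16; issue SUB r4<-Add1  regs: r0:7,r1:Add3,r2:9,r3:8,r4:Add1
  c5: CDB Add2=15; issue ADD r1<-Add2  regs: r0:7,r1:Add2,r2:9,r3:8,r4:Add1
  c6: CDB Add3=17; issue MUL r0<-Mul1  regs: r0:Mul1,r1:Add2,r2:9,r3:8,r4:Add1
  c7: issue ADD r1<-Add3  regs: r0:Mul1,r1:Add3,r2:9,r3:8,r4:Add1
  c8: -  regs: r0:Mul1,r1:Add3,r2:9,r3:8,r4:Add1
  c9: CDB Add1=10  regs: r0:Mul1,r1:Add3,r2:9,r3:8,r4:10
  c10: -  regs: r0:Mul1,r1:Add3,r2:9,r3:8,r4:10
  c11: CDB Mul1=49  regs: r0:49,r1:Add3,r2:9,r3:8,r4:10
  c12: CDB Add2=19  regs: r0:49,r1:Add3,r2:9,r3:8,r4:10
  c13: CDB Add3=18  regs: r0:49,r1:18,r2:9,r3:8,r4:10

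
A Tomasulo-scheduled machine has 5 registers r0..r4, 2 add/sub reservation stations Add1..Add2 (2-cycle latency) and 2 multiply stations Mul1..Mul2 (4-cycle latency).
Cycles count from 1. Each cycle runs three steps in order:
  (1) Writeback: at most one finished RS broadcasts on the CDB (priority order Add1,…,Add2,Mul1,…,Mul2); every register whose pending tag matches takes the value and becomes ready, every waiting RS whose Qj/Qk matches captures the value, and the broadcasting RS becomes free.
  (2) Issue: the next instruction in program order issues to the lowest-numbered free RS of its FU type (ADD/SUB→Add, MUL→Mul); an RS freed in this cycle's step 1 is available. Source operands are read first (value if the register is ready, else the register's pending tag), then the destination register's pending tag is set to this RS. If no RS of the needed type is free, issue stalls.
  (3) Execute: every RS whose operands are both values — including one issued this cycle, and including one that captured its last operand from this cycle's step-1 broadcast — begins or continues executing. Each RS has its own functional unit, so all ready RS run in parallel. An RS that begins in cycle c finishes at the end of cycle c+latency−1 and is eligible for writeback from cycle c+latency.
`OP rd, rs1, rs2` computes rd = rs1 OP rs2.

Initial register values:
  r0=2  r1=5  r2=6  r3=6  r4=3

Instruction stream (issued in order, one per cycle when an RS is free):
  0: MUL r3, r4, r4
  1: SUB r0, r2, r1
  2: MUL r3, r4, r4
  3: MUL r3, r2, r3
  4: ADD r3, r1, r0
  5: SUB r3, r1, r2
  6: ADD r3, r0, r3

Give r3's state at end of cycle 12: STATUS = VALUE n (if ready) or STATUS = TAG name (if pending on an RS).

cycle 1: issue MUL r3<-Mul1 // r0:2,r1:5,r2:6,r3:Mul1,r4:3
cycle 2: issue SUB r0<-Add1 // r0:Add1,r1:5,r2:6,r3:Mul1,r4:3
cycle 3: issue MUL r3<-Mul2 // r0:Add1,r1:5,r2:6,r3:Mul2,r4:3
cycle 4: CDB Add1=1; stall // r0:1,r1:5,r2:6,r3:Mul2,r4:3
cycle 5: CDB Mul1=9; issue MUL r3<-Mul1 // r0:1,r1:5,r2:6,r3:Mul1,r4:3
cycle 6: issue ADD r3<-Add1 // r0:1,r1:5,r2:6,r3:Add1,r4:3
cycle 7: CDB Mul2=9; issue SUB r3<-Add2 // r0:1,r1:5,r2:6,r3:Add2,r4:3
cycle 8: CDB Add1=6; issue ADD r3<-Add1 // r0:1,r1:5,r2:6,r3:Add1,r4:3
cycle 9: CDB Add2=-1 // r0:1,r1:5,r2:6,r3:Add1,r4:3
cycle 10: - // r0:1,r1:5,r2:6,r3:Add1,r4:3
cycle 11: CDB Add1=0 // r0:1,r1:5,r2:6,r3:0,r4:3
cycle 12: CDB Mul1=54 // r0:1,r1:5,r2:6,r3:0,r4:3

STATUS = VALUE 0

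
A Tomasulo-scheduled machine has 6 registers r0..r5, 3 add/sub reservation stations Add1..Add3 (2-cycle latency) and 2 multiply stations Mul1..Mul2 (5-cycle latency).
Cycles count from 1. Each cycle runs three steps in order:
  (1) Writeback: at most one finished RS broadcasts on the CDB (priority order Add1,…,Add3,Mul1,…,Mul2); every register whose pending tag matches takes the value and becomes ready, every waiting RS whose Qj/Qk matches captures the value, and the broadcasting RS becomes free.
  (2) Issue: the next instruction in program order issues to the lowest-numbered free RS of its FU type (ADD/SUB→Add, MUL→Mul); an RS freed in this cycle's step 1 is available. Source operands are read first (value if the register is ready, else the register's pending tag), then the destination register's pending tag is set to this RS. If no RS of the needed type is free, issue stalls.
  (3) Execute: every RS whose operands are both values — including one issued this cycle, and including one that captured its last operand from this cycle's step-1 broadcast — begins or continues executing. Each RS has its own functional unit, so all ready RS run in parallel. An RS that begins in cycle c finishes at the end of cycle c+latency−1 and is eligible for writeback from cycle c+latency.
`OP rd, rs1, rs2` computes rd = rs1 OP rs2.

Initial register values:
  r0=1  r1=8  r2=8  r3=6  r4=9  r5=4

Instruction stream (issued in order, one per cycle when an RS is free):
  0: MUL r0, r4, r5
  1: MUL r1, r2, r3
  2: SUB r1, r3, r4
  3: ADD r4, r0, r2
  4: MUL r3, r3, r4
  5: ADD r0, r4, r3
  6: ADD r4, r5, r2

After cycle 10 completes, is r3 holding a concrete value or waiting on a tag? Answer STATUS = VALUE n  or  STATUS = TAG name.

STATUS = TAG Mul1

  c1: issue MUL r0<-Mul1  regs: r0:Mul1,r1:8,r2:8,r3:6,r4:9,r5:4
  c2: issue MUL r1<-Mul2  regs: r0:Mul1,r1:Mul2,r2:8,r3:6,r4:9,r5:4
  c3: issue SUB r1<-Add1  regs: r0:Mul1,r1:Add1,r2:8,r3:6,r4:9,r5:4
  c4: issue ADD r4<-Add2  regs: r0:Mul1,r1:Add1,r2:8,r3:6,r4:Add2,r5:4
  c5: CDB Add1=-3; stall  regs: r0:Mul1,r1:-3,r2:8,r3:6,r4:Add2,r5:4
  c6: CDB Mul1=36; issue MUL r3<-Mul1  regs: r0:36,r1:-3,r2:8,r3:Mul1,r4:Add2,r5:4
  c7: CDB Mul2=48; issue ADD r0<-Add1  regs: r0:Add1,r1:-3,r2:8,r3:Mul1,r4:Add2,r5:4
  c8: CDB Add2=44; issue ADD r4<-Add2  regs: r0:Add1,r1:-3,r2:8,r3:Mul1,r4:Add2,r5:4
  c9: -  regs: r0:Add1,r1:-3,r2:8,r3:Mul1,r4:Add2,r5:4
  c10: CDB Add2=12  regs: r0:Add1,r1:-3,r2:8,r3:Mul1,r4:12,r5:4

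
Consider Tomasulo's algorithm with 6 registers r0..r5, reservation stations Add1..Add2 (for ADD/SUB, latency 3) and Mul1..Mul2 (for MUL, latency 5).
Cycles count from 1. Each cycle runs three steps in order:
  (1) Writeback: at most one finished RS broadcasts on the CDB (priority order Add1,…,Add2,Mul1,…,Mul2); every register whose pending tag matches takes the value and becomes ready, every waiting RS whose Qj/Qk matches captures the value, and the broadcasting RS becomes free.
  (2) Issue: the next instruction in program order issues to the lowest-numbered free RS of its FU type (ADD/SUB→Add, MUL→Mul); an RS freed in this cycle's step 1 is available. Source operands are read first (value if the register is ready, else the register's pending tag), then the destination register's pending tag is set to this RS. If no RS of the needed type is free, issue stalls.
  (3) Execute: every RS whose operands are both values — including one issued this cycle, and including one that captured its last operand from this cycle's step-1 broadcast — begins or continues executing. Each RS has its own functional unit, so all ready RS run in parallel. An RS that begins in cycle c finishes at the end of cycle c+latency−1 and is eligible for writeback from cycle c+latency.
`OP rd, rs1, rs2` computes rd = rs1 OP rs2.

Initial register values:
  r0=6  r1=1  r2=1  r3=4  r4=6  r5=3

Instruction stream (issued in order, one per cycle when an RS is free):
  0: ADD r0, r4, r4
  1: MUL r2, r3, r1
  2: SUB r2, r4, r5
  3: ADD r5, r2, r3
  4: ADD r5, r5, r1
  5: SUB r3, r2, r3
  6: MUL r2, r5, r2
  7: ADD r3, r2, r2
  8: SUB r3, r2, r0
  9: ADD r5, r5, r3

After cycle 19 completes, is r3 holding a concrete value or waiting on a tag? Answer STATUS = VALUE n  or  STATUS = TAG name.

STATUS = TAG Add2

c1: issue ADD r0<-Add1 | r0:Add1,r1:1,r2:1,r3:4,r4:6,r5:3
c2: issue MUL r2<-Mul1 | r0:Add1,r1:1,r2:Mul1,r3:4,r4:6,r5:3
c3: issue SUB r2<-Add2 | r0:Add1,r1:1,r2:Add2,r3:4,r4:6,r5:3
c4: CDB Add1=12; issue ADD r5<-Add1 | r0:12,r1:1,r2:Add2,r3:4,r4:6,r5:Add1
c5: stall | r0:12,r1:1,r2:Add2,r3:4,r4:6,r5:Add1
c6: CDB Add2=3; issue ADD r5<-Add2 | r0:12,r1:1,r2:3,r3:4,r4:6,r5:Add2
c7: CDB Mul1=4; stall | r0:12,r1:1,r2:3,r3:4,r4:6,r5:Add2
c8: stall | r0:12,r1:1,r2:3,r3:4,r4:6,r5:Add2
c9: CDB Add1=7; issue SUB r3<-Add1 | r0:12,r1:1,r2:3,r3:Add1,r4:6,r5:Add2
c10: issue MUL r2<-Mul1 | r0:12,r1:1,r2:Mul1,r3:Add1,r4:6,r5:Add2
c11: stall | r0:12,r1:1,r2:Mul1,r3:Add1,r4:6,r5:Add2
c12: CDB Add1=-1; issue ADD r3<-Add1 | r0:12,r1:1,r2:Mul1,r3:Add1,r4:6,r5:Add2
c13: CDB Add2=8; issue SUB r3<-Add2 | r0:12,r1:1,r2:Mul1,r3:Add2,r4:6,r5:8
c14: stall | r0:12,r1:1,r2:Mul1,r3:Add2,r4:6,r5:8
c15: stall | r0:12,r1:1,r2:Mul1,r3:Add2,r4:6,r5:8
c16: stall | r0:12,r1:1,r2:Mul1,r3:Add2,r4:6,r5:8
c17: stall | r0:12,r1:1,r2:Mul1,r3:Add2,r4:6,r5:8
c18: CDB Mul1=24; stall | r0:12,r1:1,r2:24,r3:Add2,r4:6,r5:8
c19: stall | r0:12,r1:1,r2:24,r3:Add2,r4:6,r5:8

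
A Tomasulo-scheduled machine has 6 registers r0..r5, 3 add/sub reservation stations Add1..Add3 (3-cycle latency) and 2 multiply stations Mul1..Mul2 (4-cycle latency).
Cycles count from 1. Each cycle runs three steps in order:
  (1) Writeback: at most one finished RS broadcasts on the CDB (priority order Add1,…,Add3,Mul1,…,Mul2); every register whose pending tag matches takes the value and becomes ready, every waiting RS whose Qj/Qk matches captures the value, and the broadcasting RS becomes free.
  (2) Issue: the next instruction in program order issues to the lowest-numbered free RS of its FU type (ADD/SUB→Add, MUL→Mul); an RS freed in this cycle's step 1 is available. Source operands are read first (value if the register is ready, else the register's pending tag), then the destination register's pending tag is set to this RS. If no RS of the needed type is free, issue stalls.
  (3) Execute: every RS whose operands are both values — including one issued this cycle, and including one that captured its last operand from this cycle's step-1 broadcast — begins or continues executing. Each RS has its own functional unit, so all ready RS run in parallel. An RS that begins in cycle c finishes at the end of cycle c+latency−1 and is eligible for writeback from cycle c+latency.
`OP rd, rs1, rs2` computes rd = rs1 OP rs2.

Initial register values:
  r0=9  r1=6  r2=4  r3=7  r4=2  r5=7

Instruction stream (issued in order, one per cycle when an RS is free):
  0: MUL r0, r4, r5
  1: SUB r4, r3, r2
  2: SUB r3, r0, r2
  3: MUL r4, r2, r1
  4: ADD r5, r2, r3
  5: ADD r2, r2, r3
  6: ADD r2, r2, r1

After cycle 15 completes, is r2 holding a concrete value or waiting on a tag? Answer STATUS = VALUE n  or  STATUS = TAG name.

STATUS = TAG Add2

c1: issue MUL r0<-Mul1 | r0:Mul1,r1:6,r2:4,r3:7,r4:2,r5:7
c2: issue SUB r4<-Add1 | r0:Mul1,r1:6,r2:4,r3:7,r4:Add1,r5:7
c3: issue SUB r3<-Add2 | r0:Mul1,r1:6,r2:4,r3:Add2,r4:Add1,r5:7
c4: issue MUL r4<-Mul2 | r0:Mul1,r1:6,r2:4,r3:Add2,r4:Mul2,r5:7
c5: CDB Add1=3; issue ADD r5<-Add1 | r0:Mul1,r1:6,r2:4,r3:Add2,r4:Mul2,r5:Add1
c6: CDB Mul1=14; issue ADD r2<-Add3 | r0:14,r1:6,r2:Add3,r3:Add2,r4:Mul2,r5:Add1
c7: stall | r0:14,r1:6,r2:Add3,r3:Add2,r4:Mul2,r5:Add1
c8: CDB Mul2=24; stall | r0:14,r1:6,r2:Add3,r3:Add2,r4:24,r5:Add1
c9: CDB Add2=10; issue ADD r2<-Add2 | r0:14,r1:6,r2:Add2,r3:10,r4:24,r5:Add1
c10: - | r0:14,r1:6,r2:Add2,r3:10,r4:24,r5:Add1
c11: - | r0:14,r1:6,r2:Add2,r3:10,r4:24,r5:Add1
c12: CDB Add1=14 | r0:14,r1:6,r2:Add2,r3:10,r4:24,r5:14
c13: CDB Add3=14 | r0:14,r1:6,r2:Add2,r3:10,r4:24,r5:14
c14: - | r0:14,r1:6,r2:Add2,r3:10,r4:24,r5:14
c15: - | r0:14,r1:6,r2:Add2,r3:10,r4:24,r5:14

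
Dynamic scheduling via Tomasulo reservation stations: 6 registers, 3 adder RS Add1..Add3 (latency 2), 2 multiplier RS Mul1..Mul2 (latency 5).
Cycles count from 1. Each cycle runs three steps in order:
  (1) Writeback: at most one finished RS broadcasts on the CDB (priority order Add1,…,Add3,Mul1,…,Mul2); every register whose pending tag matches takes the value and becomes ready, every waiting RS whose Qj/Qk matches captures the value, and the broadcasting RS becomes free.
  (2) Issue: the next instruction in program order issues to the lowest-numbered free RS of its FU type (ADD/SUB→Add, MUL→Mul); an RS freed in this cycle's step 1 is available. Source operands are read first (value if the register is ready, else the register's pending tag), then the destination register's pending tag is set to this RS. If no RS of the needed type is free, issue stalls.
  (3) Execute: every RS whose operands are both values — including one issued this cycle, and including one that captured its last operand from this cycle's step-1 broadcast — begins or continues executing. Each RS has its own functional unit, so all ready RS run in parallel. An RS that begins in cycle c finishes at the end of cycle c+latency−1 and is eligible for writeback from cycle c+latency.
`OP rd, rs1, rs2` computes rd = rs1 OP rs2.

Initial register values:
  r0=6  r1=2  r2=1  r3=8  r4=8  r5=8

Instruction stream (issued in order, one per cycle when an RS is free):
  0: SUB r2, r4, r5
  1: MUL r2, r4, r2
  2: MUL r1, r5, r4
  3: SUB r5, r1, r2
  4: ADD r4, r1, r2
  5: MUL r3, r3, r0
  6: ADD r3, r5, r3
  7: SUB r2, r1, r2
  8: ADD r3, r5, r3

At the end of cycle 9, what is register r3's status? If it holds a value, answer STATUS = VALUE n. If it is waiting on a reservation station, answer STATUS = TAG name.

STATUS = TAG Add3

c1: issue SUB r2<-Add1 | r0:6,r1:2,r2:Add1,r3:8,r4:8,r5:8
c2: issue MUL r2<-Mul1 | r0:6,r1:2,r2:Mul1,r3:8,r4:8,r5:8
c3: CDB Add1=0; issue MUL r1<-Mul2 | r0:6,r1:Mul2,r2:Mul1,r3:8,r4:8,r5:8
c4: issue SUB r5<-Add1 | r0:6,r1:Mul2,r2:Mul1,r3:8,r4:8,r5:Add1
c5: issue ADD r4<-Add2 | r0:6,r1:Mul2,r2:Mul1,r3:8,r4:Add2,r5:Add1
c6: stall | r0:6,r1:Mul2,r2:Mul1,r3:8,r4:Add2,r5:Add1
c7: stall | r0:6,r1:Mul2,r2:Mul1,r3:8,r4:Add2,r5:Add1
c8: CDB Mul1=0; issue MUL r3<-Mul1 | r0:6,r1:Mul2,r2:0,r3:Mul1,r4:Add2,r5:Add1
c9: CDB Mul2=64; issue ADD r3<-Add3 | r0:6,r1:64,r2:0,r3:Add3,r4:Add2,r5:Add1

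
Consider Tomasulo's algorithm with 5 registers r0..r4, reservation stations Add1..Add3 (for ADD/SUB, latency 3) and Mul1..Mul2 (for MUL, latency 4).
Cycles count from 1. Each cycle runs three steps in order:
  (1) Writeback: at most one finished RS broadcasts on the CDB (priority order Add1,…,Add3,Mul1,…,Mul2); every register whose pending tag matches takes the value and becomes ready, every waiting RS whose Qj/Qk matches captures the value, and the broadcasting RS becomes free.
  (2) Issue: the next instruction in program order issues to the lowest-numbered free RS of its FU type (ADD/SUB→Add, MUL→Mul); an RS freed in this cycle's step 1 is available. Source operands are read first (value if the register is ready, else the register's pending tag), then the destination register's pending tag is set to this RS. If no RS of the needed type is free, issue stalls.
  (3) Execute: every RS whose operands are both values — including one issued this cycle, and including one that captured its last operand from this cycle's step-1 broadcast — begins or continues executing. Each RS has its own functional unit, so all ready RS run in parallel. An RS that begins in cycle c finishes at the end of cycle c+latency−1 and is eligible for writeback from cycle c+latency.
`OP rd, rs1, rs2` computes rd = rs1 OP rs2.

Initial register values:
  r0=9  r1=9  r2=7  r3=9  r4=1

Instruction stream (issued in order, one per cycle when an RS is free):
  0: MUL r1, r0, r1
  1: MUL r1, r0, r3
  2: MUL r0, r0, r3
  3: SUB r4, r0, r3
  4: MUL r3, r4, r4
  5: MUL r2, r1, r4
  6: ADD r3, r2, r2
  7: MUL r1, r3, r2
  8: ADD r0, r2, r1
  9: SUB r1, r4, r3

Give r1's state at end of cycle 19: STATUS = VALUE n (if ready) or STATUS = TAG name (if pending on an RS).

STATUS = TAG Add3

c1: issue MUL r1<-Mul1 | r0:9,r1:Mul1,r2:7,r3:9,r4:1
c2: issue MUL r1<-Mul2 | r0:9,r1:Mul2,r2:7,r3:9,r4:1
c3: stall | r0:9,r1:Mul2,r2:7,r3:9,r4:1
c4: stall | r0:9,r1:Mul2,r2:7,r3:9,r4:1
c5: CDB Mul1=81; issue MUL r0<-Mul1 | r0:Mul1,r1:Mul2,r2:7,r3:9,r4:1
c6: CDB Mul2=81; issue SUB r4<-Add1 | r0:Mul1,r1:81,r2:7,r3:9,r4:Add1
c7: issue MUL r3<-Mul2 | r0:Mul1,r1:81,r2:7,r3:Mul2,r4:Add1
c8: stall | r0:Mul1,r1:81,r2:7,r3:Mul2,r4:Add1
c9: CDB Mul1=81; issue MUL r2<-Mul1 | r0:81,r1:81,r2:Mul1,r3:Mul2,r4:Add1
c10: issue ADD r3<-Add2 | r0:81,r1:81,r2:Mul1,r3:Add2,r4:Add1
c11: stall | r0:81,r1:81,r2:Mul1,r3:Add2,r4:Add1
c12: CDB Add1=72; stall | r0:81,r1:81,r2:Mul1,r3:Add2,r4:72
c13: stall | r0:81,r1:81,r2:Mul1,r3:Add2,r4:72
c14: stall | r0:81,r1:81,r2:Mul1,r3:Add2,r4:72
c15: stall | r0:81,r1:81,r2:Mul1,r3:Add2,r4:72
c16: CDB Mul1=5832; issue MUL r1<-Mul1 | r0:81,r1:Mul1,r2:5832,r3:Add2,r4:72
c17: CDB Mul2=5184; issue ADD r0<-Add1 | r0:Add1,r1:Mul1,r2:5832,r3:Add2,r4:72
c18: issue SUB r1<-Add3 | r0:Add1,r1:Add3,r2:5832,r3:Add2,r4:72
c19: CDB Add2=11664 | r0:Add1,r1:Add3,r2:5832,r3:11664,r4:72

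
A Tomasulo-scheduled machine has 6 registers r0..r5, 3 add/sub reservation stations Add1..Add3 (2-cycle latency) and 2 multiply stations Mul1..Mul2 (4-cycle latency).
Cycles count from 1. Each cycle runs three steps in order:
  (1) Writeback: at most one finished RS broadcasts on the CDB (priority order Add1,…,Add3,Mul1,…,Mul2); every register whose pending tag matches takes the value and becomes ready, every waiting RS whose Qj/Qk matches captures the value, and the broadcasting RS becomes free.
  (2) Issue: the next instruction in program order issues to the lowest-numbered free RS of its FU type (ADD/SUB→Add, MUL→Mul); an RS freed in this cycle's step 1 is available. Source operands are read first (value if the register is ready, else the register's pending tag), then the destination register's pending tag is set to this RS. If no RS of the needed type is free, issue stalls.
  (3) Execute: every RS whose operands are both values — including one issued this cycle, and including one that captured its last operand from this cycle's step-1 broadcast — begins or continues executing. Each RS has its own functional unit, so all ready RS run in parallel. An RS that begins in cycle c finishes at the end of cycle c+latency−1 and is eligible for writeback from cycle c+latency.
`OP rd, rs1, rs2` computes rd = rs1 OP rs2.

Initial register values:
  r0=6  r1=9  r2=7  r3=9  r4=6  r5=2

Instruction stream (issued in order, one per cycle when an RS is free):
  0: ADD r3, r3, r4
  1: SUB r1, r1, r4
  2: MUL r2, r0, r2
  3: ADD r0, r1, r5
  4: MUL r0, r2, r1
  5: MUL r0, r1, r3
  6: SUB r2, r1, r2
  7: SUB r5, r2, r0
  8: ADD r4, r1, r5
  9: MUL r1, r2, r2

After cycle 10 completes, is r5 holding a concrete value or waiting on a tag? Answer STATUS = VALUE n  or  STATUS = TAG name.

cycle 1: issue ADD r3<-Add1 // r0:6,r1:9,r2:7,r3:Add1,r4:6,r5:2
cycle 2: issue SUB r1<-Add2 // r0:6,r1:Add2,r2:7,r3:Add1,r4:6,r5:2
cycle 3: CDB Add1=15; issue MUL r2<-Mul1 // r0:6,r1:Add2,r2:Mul1,r3:15,r4:6,r5:2
cycle 4: CDB Add2=3; issue ADD r0<-Add1 // r0:Add1,r1:3,r2:Mul1,r3:15,r4:6,r5:2
cycle 5: issue MUL r0<-Mul2 // r0:Mul2,r1:3,r2:Mul1,r3:15,r4:6,r5:2
cycle 6: CDB Add1=5; stall // r0:Mul2,r1:3,r2:Mul1,r3:15,r4:6,r5:2
cycle 7: CDB Mul1=42; issue MUL r0<-Mul1 // r0:Mul1,r1:3,r2:42,r3:15,r4:6,r5:2
cycle 8: issue SUB r2<-Add1 // r0:Mul1,r1:3,r2:Add1,r3:15,r4:6,r5:2
cycle 9: issue SUB r5<-Add2 // r0:Mul1,r1:3,r2:Add1,r3:15,r4:6,r5:Add2
cycle 10: CDB Add1=-39; issue ADD r4<-Add1 // r0:Mul1,r1:3,r2:-39,r3:15,r4:Add1,r5:Add2

STATUS = TAG Add2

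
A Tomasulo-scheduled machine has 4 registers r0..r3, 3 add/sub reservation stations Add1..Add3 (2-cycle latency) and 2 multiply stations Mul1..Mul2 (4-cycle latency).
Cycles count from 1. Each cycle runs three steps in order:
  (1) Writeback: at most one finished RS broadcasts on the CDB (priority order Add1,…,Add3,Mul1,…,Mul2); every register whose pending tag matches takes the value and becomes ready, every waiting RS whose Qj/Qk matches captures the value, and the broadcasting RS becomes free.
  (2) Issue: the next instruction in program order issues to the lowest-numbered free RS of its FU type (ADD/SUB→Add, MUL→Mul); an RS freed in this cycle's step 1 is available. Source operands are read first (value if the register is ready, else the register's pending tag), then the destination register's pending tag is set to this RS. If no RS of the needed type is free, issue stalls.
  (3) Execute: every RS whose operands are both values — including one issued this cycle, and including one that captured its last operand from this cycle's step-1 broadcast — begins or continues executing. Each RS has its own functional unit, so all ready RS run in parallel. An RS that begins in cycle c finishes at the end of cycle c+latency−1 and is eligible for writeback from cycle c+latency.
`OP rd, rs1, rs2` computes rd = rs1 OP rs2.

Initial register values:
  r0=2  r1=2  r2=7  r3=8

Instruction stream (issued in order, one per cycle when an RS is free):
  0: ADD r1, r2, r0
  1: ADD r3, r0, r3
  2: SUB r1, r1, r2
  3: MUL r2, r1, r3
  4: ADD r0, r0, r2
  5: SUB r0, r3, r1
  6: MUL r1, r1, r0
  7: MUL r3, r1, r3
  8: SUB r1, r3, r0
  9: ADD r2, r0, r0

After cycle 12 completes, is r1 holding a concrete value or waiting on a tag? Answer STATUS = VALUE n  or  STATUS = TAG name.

STATUS = TAG Add2

c1: issue ADD r1<-Add1 | r0:2,r1:Add1,r2:7,r3:8
c2: issue ADD r3<-Add2 | r0:2,r1:Add1,r2:7,r3:Add2
c3: CDB Add1=9; issue SUB r1<-Add1 | r0:2,r1:Add1,r2:7,r3:Add2
c4: CDB Add2=10; issue MUL r2<-Mul1 | r0:2,r1:Add1,r2:Mul1,r3:10
c5: CDB Add1=2; issue ADD r0<-Add1 | r0:Add1,r1:2,r2:Mul1,r3:10
c6: issue SUB r0<-Add2 | r0:Add2,r1:2,r2:Mul1,r3:10
c7: issue MUL r1<-Mul2 | r0:Add2,r1:Mul2,r2:Mul1,r3:10
c8: CDB Add2=8; stall | r0:8,r1:Mul2,r2:Mul1,r3:10
c9: CDB Mul1=20; issue MUL r3<-Mul1 | r0:8,r1:Mul2,r2:20,r3:Mul1
c10: issue SUB r1<-Add2 | r0:8,r1:Add2,r2:20,r3:Mul1
c11: CDB Add1=22; issue ADD r2<-Add1 | r0:8,r1:Add2,r2:Add1,r3:Mul1
c12: CDB Mul2=16 | r0:8,r1:Add2,r2:Add1,r3:Mul1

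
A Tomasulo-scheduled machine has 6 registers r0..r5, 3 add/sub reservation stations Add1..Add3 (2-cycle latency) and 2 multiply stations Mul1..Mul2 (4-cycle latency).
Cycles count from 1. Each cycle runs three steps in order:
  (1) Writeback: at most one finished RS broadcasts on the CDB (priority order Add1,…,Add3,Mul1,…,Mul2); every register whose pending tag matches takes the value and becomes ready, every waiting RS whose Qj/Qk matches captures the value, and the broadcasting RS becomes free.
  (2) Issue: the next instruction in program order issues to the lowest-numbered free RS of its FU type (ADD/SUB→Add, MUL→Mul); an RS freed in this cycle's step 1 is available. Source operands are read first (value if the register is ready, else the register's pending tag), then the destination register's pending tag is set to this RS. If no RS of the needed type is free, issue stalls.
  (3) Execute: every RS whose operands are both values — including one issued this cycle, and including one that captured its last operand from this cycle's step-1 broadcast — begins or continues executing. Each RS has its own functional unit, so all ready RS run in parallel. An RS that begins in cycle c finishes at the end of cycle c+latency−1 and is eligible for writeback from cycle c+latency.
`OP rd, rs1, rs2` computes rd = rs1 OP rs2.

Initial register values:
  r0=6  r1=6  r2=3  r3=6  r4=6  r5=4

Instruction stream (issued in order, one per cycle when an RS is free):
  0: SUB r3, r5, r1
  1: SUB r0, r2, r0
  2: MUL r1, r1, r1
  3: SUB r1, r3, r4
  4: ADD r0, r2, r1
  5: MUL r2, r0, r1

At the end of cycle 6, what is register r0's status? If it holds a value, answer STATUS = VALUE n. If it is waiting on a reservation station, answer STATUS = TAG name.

  c1: issue SUB r3<-Add1  regs: r0:6,r1:6,r2:3,r3:Add1,r4:6,r5:4
  c2: issue SUB r0<-Add2  regs: r0:Add2,r1:6,r2:3,r3:Add1,r4:6,r5:4
  c3: CDB Add1=-2; issue MUL r1<-Mul1  regs: r0:Add2,r1:Mul1,r2:3,r3:-2,r4:6,r5:4
  c4: CDB Add2=-3; issue SUB r1<-Add1  regs: r0:-3,r1:Add1,r2:3,r3:-2,r4:6,r5:4
  c5: issue ADD r0<-Add2  regs: r0:Add2,r1:Add1,r2:3,r3:-2,r4:6,r5:4
  c6: CDB Add1=-8; issue MUL r2<-Mul2  regs: r0:Add2,r1:-8,r2:Mul2,r3:-2,r4:6,r5:4

STATUS = TAG Add2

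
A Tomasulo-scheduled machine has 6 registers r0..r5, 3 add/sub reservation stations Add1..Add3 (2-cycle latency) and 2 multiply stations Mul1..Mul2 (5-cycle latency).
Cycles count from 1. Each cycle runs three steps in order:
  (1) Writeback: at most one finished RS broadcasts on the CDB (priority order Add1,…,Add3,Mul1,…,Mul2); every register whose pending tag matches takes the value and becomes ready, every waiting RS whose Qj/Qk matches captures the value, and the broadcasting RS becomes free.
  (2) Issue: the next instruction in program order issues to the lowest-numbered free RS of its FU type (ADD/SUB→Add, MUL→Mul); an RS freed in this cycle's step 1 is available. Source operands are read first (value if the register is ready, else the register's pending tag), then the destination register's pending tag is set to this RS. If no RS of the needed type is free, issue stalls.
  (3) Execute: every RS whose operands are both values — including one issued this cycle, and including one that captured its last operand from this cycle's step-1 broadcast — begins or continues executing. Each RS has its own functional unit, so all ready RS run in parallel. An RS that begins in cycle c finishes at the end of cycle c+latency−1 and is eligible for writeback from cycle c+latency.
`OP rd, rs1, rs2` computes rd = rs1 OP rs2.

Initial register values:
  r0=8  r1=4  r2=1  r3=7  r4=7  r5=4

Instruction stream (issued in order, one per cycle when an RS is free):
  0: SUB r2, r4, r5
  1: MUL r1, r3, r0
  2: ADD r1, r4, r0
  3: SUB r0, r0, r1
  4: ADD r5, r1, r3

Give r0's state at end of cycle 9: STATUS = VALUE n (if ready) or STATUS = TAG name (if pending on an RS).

STATUS = VALUE -7

cycle 1: issue SUB r2<-Add1 // r0:8,r1:4,r2:Add1,r3:7,r4:7,r5:4
cycle 2: issue MUL r1<-Mul1 // r0:8,r1:Mul1,r2:Add1,r3:7,r4:7,r5:4
cycle 3: CDB Add1=3; issue ADD r1<-Add1 // r0:8,r1:Add1,r2:3,r3:7,r4:7,r5:4
cycle 4: issue SUB r0<-Add2 // r0:Add2,r1:Add1,r2:3,r3:7,r4:7,r5:4
cycle 5: CDB Add1=15; issue ADD r5<-Add1 // r0:Add2,r1:15,r2:3,r3:7,r4:7,r5:Add1
cycle 6: - // r0:Add2,r1:15,r2:3,r3:7,r4:7,r5:Add1
cycle 7: CDB Add1=22 // r0:Add2,r1:15,r2:3,r3:7,r4:7,r5:22
cycle 8: CDB Add2=-7 // r0:-7,r1:15,r2:3,r3:7,r4:7,r5:22
cycle 9: CDB Mul1=56 // r0:-7,r1:15,r2:3,r3:7,r4:7,r5:22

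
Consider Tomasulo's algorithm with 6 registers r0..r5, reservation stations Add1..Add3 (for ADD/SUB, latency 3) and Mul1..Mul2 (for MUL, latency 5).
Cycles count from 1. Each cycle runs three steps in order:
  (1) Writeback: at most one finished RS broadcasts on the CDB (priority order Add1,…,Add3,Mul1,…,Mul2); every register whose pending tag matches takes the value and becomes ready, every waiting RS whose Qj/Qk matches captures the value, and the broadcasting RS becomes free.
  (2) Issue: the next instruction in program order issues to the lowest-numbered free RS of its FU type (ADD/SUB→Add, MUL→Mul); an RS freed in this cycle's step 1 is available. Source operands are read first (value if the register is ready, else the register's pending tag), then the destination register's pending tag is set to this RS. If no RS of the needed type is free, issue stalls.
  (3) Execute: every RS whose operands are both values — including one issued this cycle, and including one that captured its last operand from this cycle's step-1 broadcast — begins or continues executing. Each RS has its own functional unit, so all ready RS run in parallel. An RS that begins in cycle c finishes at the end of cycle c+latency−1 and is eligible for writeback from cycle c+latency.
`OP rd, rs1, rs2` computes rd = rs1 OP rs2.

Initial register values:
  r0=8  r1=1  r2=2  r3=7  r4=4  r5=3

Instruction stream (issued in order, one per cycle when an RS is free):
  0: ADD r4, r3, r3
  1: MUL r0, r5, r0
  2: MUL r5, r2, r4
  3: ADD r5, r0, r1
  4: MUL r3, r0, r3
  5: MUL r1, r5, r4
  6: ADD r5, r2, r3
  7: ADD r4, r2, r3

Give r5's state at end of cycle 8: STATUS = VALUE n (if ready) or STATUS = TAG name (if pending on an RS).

c1: issue ADD r4<-Add1 | r0:8,r1:1,r2:2,r3:7,r4:Add1,r5:3
c2: issue MUL r0<-Mul1 | r0:Mul1,r1:1,r2:2,r3:7,r4:Add1,r5:3
c3: issue MUL r5<-Mul2 | r0:Mul1,r1:1,r2:2,r3:7,r4:Add1,r5:Mul2
c4: CDB Add1=14; issue ADD r5<-Add1 | r0:Mul1,r1:1,r2:2,r3:7,r4:14,r5:Add1
c5: stall | r0:Mul1,r1:1,r2:2,r3:7,r4:14,r5:Add1
c6: stall | r0:Mul1,r1:1,r2:2,r3:7,r4:14,r5:Add1
c7: CDB Mul1=24; issue MUL r3<-Mul1 | r0:24,r1:1,r2:2,r3:Mul1,r4:14,r5:Add1
c8: stall | r0:24,r1:1,r2:2,r3:Mul1,r4:14,r5:Add1

STATUS = TAG Add1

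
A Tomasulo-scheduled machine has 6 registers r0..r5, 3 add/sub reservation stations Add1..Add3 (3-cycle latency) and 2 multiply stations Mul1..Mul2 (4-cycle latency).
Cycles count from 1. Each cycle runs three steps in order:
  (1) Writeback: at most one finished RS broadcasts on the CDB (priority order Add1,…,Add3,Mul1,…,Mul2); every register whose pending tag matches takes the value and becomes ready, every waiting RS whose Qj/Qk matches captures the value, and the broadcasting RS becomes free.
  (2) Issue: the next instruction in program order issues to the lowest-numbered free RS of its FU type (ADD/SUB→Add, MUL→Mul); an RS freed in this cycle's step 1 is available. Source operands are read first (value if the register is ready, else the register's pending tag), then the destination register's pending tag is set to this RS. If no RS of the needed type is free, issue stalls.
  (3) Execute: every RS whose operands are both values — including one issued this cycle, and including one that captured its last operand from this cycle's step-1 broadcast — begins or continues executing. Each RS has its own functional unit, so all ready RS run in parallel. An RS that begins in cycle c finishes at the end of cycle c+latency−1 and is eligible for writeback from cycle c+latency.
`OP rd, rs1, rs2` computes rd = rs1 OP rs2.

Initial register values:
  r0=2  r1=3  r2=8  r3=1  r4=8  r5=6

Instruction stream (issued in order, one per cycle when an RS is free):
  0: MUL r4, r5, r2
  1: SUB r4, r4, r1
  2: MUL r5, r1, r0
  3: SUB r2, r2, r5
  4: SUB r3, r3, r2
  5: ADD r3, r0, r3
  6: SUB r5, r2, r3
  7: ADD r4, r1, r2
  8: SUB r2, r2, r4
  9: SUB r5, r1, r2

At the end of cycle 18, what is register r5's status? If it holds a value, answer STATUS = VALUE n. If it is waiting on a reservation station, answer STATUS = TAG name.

STATUS = TAG Add3

c1: issue MUL r4<-Mul1 | r0:2,r1:3,r2:8,r3:1,r4:Mul1,r5:6
c2: issue SUB r4<-Add1 | r0:2,r1:3,r2:8,r3:1,r4:Add1,r5:6
c3: issue MUL r5<-Mul2 | r0:2,r1:3,r2:8,r3:1,r4:Add1,r5:Mul2
c4: issue SUB r2<-Add2 | r0:2,r1:3,r2:Add2,r3:1,r4:Add1,r5:Mul2
c5: CDB Mul1=48; issue SUB r3<-Add3 | r0:2,r1:3,r2:Add2,r3:Add3,r4:Add1,r5:Mul2
c6: stall | r0:2,r1:3,r2:Add2,r3:Add3,r4:Add1,r5:Mul2
c7: CDB Mul2=6; stall | r0:2,r1:3,r2:Add2,r3:Add3,r4:Add1,r5:6
c8: CDB Add1=45; issue ADD r3<-Add1 | r0:2,r1:3,r2:Add2,r3:Add1,r4:45,r5:6
c9: stall | r0:2,r1:3,r2:Add2,r3:Add1,r4:45,r5:6
c10: CDB Add2=2; issue SUB r5<-Add2 | r0:2,r1:3,r2:2,r3:Add1,r4:45,r5:Add2
c11: stall | r0:2,r1:3,r2:2,r3:Add1,r4:45,r5:Add2
c12: stall | r0:2,r1:3,r2:2,r3:Add1,r4:45,r5:Add2
c13: CDB Add3=-1; issue ADD r4<-Add3 | r0:2,r1:3,r2:2,r3:Add1,r4:Add3,r5:Add2
c14: stall | r0:2,r1:3,r2:2,r3:Add1,r4:Add3,r5:Add2
c15: stall | r0:2,r1:3,r2:2,r3:Add1,r4:Add3,r5:Add2
c16: CDB Add1=1; issue SUB r2<-Add1 | r0:2,r1:3,r2:Add1,r3:1,r4:Add3,r5:Add2
c17: CDB Add3=5; issue SUB r5<-Add3 | r0:2,r1:3,r2:Add1,r3:1,r4:5,r5:Add3
c18: - | r0:2,r1:3,r2:Add1,r3:1,r4:5,r5:Add3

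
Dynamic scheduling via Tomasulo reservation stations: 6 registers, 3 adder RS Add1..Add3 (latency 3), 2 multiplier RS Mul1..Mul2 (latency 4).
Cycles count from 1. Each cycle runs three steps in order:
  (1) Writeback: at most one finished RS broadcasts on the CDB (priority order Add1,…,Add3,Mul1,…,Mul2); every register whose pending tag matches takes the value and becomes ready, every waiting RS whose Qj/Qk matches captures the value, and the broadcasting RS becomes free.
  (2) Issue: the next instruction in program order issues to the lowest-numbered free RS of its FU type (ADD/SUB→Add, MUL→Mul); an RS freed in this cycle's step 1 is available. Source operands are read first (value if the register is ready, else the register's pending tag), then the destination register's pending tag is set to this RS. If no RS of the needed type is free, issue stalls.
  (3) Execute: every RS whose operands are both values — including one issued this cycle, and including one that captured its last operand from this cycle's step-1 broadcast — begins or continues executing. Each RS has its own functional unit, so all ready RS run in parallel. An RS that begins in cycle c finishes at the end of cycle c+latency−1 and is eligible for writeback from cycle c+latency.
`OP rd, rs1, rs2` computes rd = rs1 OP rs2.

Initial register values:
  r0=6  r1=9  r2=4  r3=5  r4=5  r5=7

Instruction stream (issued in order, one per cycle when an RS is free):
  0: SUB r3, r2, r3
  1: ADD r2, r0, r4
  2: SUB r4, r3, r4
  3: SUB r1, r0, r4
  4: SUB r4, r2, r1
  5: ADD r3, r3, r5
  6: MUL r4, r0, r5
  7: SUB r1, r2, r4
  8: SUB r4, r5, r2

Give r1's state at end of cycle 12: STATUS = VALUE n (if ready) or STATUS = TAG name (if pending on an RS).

cycle 1: issue SUB r3<-Add1 // r0:6,r1:9,r2:4,r3:Add1,r4:5,r5:7
cycle 2: issue ADD r2<-Add2 // r0:6,r1:9,r2:Add2,r3:Add1,r4:5,r5:7
cycle 3: issue SUB r4<-Add3 // r0:6,r1:9,r2:Add2,r3:Add1,r4:Add3,r5:7
cycle 4: CDB Add1=-1; issue SUB r1<-Add1 // r0:6,r1:Add1,r2:Add2,r3:-1,r4:Add3,r5:7
cycle 5: CDB Add2=11; issue SUB r4<-Add2 // r0:6,r1:Add1,r2:11,r3:-1,r4:Add2,r5:7
cycle 6: stall // r0:6,r1:Add1,r2:11,r3:-1,r4:Add2,r5:7
cycle 7: CDB Add3=-6; issue ADD r3<-Add3 // r0:6,r1:Add1,r2:11,r3:Add3,r4:Add2,r5:7
cycle 8: issue MUL r4<-Mul1 // r0:6,r1:Add1,r2:11,r3:Add3,r4:Mul1,r5:7
cycle 9: stall // r0:6,r1:Add1,r2:11,r3:Add3,r4:Mul1,r5:7
cycle 10: CDB Add1=12; issue SUB r1<-Add1 // r0:6,r1:Add1,r2:11,r3:Add3,r4:Mul1,r5:7
cycle 11: CDB Add3=6; issue SUB r4<-Add3 // r0:6,r1:Add1,r2:11,r3:6,r4:Add3,r5:7
cycle 12: CDB Mul1=42 // r0:6,r1:Add1,r2:11,r3:6,r4:Add3,r5:7

STATUS = TAG Add1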